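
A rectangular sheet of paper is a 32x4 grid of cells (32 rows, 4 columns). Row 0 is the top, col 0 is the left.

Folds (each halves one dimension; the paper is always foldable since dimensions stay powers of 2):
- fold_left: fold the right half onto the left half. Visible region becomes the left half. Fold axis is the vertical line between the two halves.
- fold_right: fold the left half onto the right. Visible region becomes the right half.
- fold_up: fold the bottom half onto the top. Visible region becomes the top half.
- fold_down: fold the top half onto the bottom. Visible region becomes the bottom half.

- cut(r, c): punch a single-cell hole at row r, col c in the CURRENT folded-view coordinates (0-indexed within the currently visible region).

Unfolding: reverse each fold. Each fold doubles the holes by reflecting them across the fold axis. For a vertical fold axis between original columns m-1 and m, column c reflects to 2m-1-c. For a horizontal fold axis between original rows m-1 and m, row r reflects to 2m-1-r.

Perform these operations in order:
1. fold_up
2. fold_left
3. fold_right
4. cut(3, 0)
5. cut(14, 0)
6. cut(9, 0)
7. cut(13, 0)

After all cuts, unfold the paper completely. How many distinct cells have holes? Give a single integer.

Answer: 32

Derivation:
Op 1 fold_up: fold axis h@16; visible region now rows[0,16) x cols[0,4) = 16x4
Op 2 fold_left: fold axis v@2; visible region now rows[0,16) x cols[0,2) = 16x2
Op 3 fold_right: fold axis v@1; visible region now rows[0,16) x cols[1,2) = 16x1
Op 4 cut(3, 0): punch at orig (3,1); cuts so far [(3, 1)]; region rows[0,16) x cols[1,2) = 16x1
Op 5 cut(14, 0): punch at orig (14,1); cuts so far [(3, 1), (14, 1)]; region rows[0,16) x cols[1,2) = 16x1
Op 6 cut(9, 0): punch at orig (9,1); cuts so far [(3, 1), (9, 1), (14, 1)]; region rows[0,16) x cols[1,2) = 16x1
Op 7 cut(13, 0): punch at orig (13,1); cuts so far [(3, 1), (9, 1), (13, 1), (14, 1)]; region rows[0,16) x cols[1,2) = 16x1
Unfold 1 (reflect across v@1): 8 holes -> [(3, 0), (3, 1), (9, 0), (9, 1), (13, 0), (13, 1), (14, 0), (14, 1)]
Unfold 2 (reflect across v@2): 16 holes -> [(3, 0), (3, 1), (3, 2), (3, 3), (9, 0), (9, 1), (9, 2), (9, 3), (13, 0), (13, 1), (13, 2), (13, 3), (14, 0), (14, 1), (14, 2), (14, 3)]
Unfold 3 (reflect across h@16): 32 holes -> [(3, 0), (3, 1), (3, 2), (3, 3), (9, 0), (9, 1), (9, 2), (9, 3), (13, 0), (13, 1), (13, 2), (13, 3), (14, 0), (14, 1), (14, 2), (14, 3), (17, 0), (17, 1), (17, 2), (17, 3), (18, 0), (18, 1), (18, 2), (18, 3), (22, 0), (22, 1), (22, 2), (22, 3), (28, 0), (28, 1), (28, 2), (28, 3)]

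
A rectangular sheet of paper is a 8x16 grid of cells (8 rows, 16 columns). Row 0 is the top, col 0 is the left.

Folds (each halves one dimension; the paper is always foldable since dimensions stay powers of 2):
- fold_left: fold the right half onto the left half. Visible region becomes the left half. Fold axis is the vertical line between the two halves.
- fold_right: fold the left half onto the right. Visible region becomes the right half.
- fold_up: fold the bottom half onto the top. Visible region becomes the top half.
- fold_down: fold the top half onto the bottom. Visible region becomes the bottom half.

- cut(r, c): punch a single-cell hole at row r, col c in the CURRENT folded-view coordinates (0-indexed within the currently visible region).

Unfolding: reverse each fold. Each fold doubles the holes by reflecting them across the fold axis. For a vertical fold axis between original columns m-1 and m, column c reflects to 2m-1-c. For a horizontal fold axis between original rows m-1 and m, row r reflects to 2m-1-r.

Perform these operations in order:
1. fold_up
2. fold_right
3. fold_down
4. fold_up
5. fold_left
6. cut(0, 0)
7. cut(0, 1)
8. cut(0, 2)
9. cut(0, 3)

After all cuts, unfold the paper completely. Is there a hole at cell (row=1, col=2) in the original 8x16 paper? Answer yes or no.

Op 1 fold_up: fold axis h@4; visible region now rows[0,4) x cols[0,16) = 4x16
Op 2 fold_right: fold axis v@8; visible region now rows[0,4) x cols[8,16) = 4x8
Op 3 fold_down: fold axis h@2; visible region now rows[2,4) x cols[8,16) = 2x8
Op 4 fold_up: fold axis h@3; visible region now rows[2,3) x cols[8,16) = 1x8
Op 5 fold_left: fold axis v@12; visible region now rows[2,3) x cols[8,12) = 1x4
Op 6 cut(0, 0): punch at orig (2,8); cuts so far [(2, 8)]; region rows[2,3) x cols[8,12) = 1x4
Op 7 cut(0, 1): punch at orig (2,9); cuts so far [(2, 8), (2, 9)]; region rows[2,3) x cols[8,12) = 1x4
Op 8 cut(0, 2): punch at orig (2,10); cuts so far [(2, 8), (2, 9), (2, 10)]; region rows[2,3) x cols[8,12) = 1x4
Op 9 cut(0, 3): punch at orig (2,11); cuts so far [(2, 8), (2, 9), (2, 10), (2, 11)]; region rows[2,3) x cols[8,12) = 1x4
Unfold 1 (reflect across v@12): 8 holes -> [(2, 8), (2, 9), (2, 10), (2, 11), (2, 12), (2, 13), (2, 14), (2, 15)]
Unfold 2 (reflect across h@3): 16 holes -> [(2, 8), (2, 9), (2, 10), (2, 11), (2, 12), (2, 13), (2, 14), (2, 15), (3, 8), (3, 9), (3, 10), (3, 11), (3, 12), (3, 13), (3, 14), (3, 15)]
Unfold 3 (reflect across h@2): 32 holes -> [(0, 8), (0, 9), (0, 10), (0, 11), (0, 12), (0, 13), (0, 14), (0, 15), (1, 8), (1, 9), (1, 10), (1, 11), (1, 12), (1, 13), (1, 14), (1, 15), (2, 8), (2, 9), (2, 10), (2, 11), (2, 12), (2, 13), (2, 14), (2, 15), (3, 8), (3, 9), (3, 10), (3, 11), (3, 12), (3, 13), (3, 14), (3, 15)]
Unfold 4 (reflect across v@8): 64 holes -> [(0, 0), (0, 1), (0, 2), (0, 3), (0, 4), (0, 5), (0, 6), (0, 7), (0, 8), (0, 9), (0, 10), (0, 11), (0, 12), (0, 13), (0, 14), (0, 15), (1, 0), (1, 1), (1, 2), (1, 3), (1, 4), (1, 5), (1, 6), (1, 7), (1, 8), (1, 9), (1, 10), (1, 11), (1, 12), (1, 13), (1, 14), (1, 15), (2, 0), (2, 1), (2, 2), (2, 3), (2, 4), (2, 5), (2, 6), (2, 7), (2, 8), (2, 9), (2, 10), (2, 11), (2, 12), (2, 13), (2, 14), (2, 15), (3, 0), (3, 1), (3, 2), (3, 3), (3, 4), (3, 5), (3, 6), (3, 7), (3, 8), (3, 9), (3, 10), (3, 11), (3, 12), (3, 13), (3, 14), (3, 15)]
Unfold 5 (reflect across h@4): 128 holes -> [(0, 0), (0, 1), (0, 2), (0, 3), (0, 4), (0, 5), (0, 6), (0, 7), (0, 8), (0, 9), (0, 10), (0, 11), (0, 12), (0, 13), (0, 14), (0, 15), (1, 0), (1, 1), (1, 2), (1, 3), (1, 4), (1, 5), (1, 6), (1, 7), (1, 8), (1, 9), (1, 10), (1, 11), (1, 12), (1, 13), (1, 14), (1, 15), (2, 0), (2, 1), (2, 2), (2, 3), (2, 4), (2, 5), (2, 6), (2, 7), (2, 8), (2, 9), (2, 10), (2, 11), (2, 12), (2, 13), (2, 14), (2, 15), (3, 0), (3, 1), (3, 2), (3, 3), (3, 4), (3, 5), (3, 6), (3, 7), (3, 8), (3, 9), (3, 10), (3, 11), (3, 12), (3, 13), (3, 14), (3, 15), (4, 0), (4, 1), (4, 2), (4, 3), (4, 4), (4, 5), (4, 6), (4, 7), (4, 8), (4, 9), (4, 10), (4, 11), (4, 12), (4, 13), (4, 14), (4, 15), (5, 0), (5, 1), (5, 2), (5, 3), (5, 4), (5, 5), (5, 6), (5, 7), (5, 8), (5, 9), (5, 10), (5, 11), (5, 12), (5, 13), (5, 14), (5, 15), (6, 0), (6, 1), (6, 2), (6, 3), (6, 4), (6, 5), (6, 6), (6, 7), (6, 8), (6, 9), (6, 10), (6, 11), (6, 12), (6, 13), (6, 14), (6, 15), (7, 0), (7, 1), (7, 2), (7, 3), (7, 4), (7, 5), (7, 6), (7, 7), (7, 8), (7, 9), (7, 10), (7, 11), (7, 12), (7, 13), (7, 14), (7, 15)]
Holes: [(0, 0), (0, 1), (0, 2), (0, 3), (0, 4), (0, 5), (0, 6), (0, 7), (0, 8), (0, 9), (0, 10), (0, 11), (0, 12), (0, 13), (0, 14), (0, 15), (1, 0), (1, 1), (1, 2), (1, 3), (1, 4), (1, 5), (1, 6), (1, 7), (1, 8), (1, 9), (1, 10), (1, 11), (1, 12), (1, 13), (1, 14), (1, 15), (2, 0), (2, 1), (2, 2), (2, 3), (2, 4), (2, 5), (2, 6), (2, 7), (2, 8), (2, 9), (2, 10), (2, 11), (2, 12), (2, 13), (2, 14), (2, 15), (3, 0), (3, 1), (3, 2), (3, 3), (3, 4), (3, 5), (3, 6), (3, 7), (3, 8), (3, 9), (3, 10), (3, 11), (3, 12), (3, 13), (3, 14), (3, 15), (4, 0), (4, 1), (4, 2), (4, 3), (4, 4), (4, 5), (4, 6), (4, 7), (4, 8), (4, 9), (4, 10), (4, 11), (4, 12), (4, 13), (4, 14), (4, 15), (5, 0), (5, 1), (5, 2), (5, 3), (5, 4), (5, 5), (5, 6), (5, 7), (5, 8), (5, 9), (5, 10), (5, 11), (5, 12), (5, 13), (5, 14), (5, 15), (6, 0), (6, 1), (6, 2), (6, 3), (6, 4), (6, 5), (6, 6), (6, 7), (6, 8), (6, 9), (6, 10), (6, 11), (6, 12), (6, 13), (6, 14), (6, 15), (7, 0), (7, 1), (7, 2), (7, 3), (7, 4), (7, 5), (7, 6), (7, 7), (7, 8), (7, 9), (7, 10), (7, 11), (7, 12), (7, 13), (7, 14), (7, 15)]

Answer: yes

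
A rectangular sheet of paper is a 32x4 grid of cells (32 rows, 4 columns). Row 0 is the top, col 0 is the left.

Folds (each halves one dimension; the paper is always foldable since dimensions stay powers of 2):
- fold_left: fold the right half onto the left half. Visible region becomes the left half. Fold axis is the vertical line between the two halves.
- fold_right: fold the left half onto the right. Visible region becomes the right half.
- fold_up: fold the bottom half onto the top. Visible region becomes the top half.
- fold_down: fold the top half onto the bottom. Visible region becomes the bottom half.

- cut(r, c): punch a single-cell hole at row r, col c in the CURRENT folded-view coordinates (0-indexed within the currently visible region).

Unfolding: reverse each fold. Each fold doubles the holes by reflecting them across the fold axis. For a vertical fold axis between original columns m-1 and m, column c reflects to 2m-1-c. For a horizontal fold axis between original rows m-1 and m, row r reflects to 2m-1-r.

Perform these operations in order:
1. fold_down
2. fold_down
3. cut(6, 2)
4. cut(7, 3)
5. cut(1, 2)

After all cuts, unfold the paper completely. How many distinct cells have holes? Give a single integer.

Op 1 fold_down: fold axis h@16; visible region now rows[16,32) x cols[0,4) = 16x4
Op 2 fold_down: fold axis h@24; visible region now rows[24,32) x cols[0,4) = 8x4
Op 3 cut(6, 2): punch at orig (30,2); cuts so far [(30, 2)]; region rows[24,32) x cols[0,4) = 8x4
Op 4 cut(7, 3): punch at orig (31,3); cuts so far [(30, 2), (31, 3)]; region rows[24,32) x cols[0,4) = 8x4
Op 5 cut(1, 2): punch at orig (25,2); cuts so far [(25, 2), (30, 2), (31, 3)]; region rows[24,32) x cols[0,4) = 8x4
Unfold 1 (reflect across h@24): 6 holes -> [(16, 3), (17, 2), (22, 2), (25, 2), (30, 2), (31, 3)]
Unfold 2 (reflect across h@16): 12 holes -> [(0, 3), (1, 2), (6, 2), (9, 2), (14, 2), (15, 3), (16, 3), (17, 2), (22, 2), (25, 2), (30, 2), (31, 3)]

Answer: 12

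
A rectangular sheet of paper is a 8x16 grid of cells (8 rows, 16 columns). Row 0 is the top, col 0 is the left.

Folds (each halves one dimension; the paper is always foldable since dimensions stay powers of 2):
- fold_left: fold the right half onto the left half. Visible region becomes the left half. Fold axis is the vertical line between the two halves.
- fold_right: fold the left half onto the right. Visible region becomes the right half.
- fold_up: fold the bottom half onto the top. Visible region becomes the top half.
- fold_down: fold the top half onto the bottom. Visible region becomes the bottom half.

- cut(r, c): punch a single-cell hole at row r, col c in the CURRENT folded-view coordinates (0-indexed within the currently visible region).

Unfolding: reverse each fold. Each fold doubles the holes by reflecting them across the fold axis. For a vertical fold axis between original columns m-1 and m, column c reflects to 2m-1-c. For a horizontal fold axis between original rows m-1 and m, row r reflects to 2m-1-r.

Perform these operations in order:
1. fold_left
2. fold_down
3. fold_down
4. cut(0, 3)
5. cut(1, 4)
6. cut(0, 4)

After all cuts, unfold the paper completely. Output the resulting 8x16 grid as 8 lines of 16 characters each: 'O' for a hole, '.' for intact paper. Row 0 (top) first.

Answer: ....O......O....
...OO......OO...
...OO......OO...
....O......O....
....O......O....
...OO......OO...
...OO......OO...
....O......O....

Derivation:
Op 1 fold_left: fold axis v@8; visible region now rows[0,8) x cols[0,8) = 8x8
Op 2 fold_down: fold axis h@4; visible region now rows[4,8) x cols[0,8) = 4x8
Op 3 fold_down: fold axis h@6; visible region now rows[6,8) x cols[0,8) = 2x8
Op 4 cut(0, 3): punch at orig (6,3); cuts so far [(6, 3)]; region rows[6,8) x cols[0,8) = 2x8
Op 5 cut(1, 4): punch at orig (7,4); cuts so far [(6, 3), (7, 4)]; region rows[6,8) x cols[0,8) = 2x8
Op 6 cut(0, 4): punch at orig (6,4); cuts so far [(6, 3), (6, 4), (7, 4)]; region rows[6,8) x cols[0,8) = 2x8
Unfold 1 (reflect across h@6): 6 holes -> [(4, 4), (5, 3), (5, 4), (6, 3), (6, 4), (7, 4)]
Unfold 2 (reflect across h@4): 12 holes -> [(0, 4), (1, 3), (1, 4), (2, 3), (2, 4), (3, 4), (4, 4), (5, 3), (5, 4), (6, 3), (6, 4), (7, 4)]
Unfold 3 (reflect across v@8): 24 holes -> [(0, 4), (0, 11), (1, 3), (1, 4), (1, 11), (1, 12), (2, 3), (2, 4), (2, 11), (2, 12), (3, 4), (3, 11), (4, 4), (4, 11), (5, 3), (5, 4), (5, 11), (5, 12), (6, 3), (6, 4), (6, 11), (6, 12), (7, 4), (7, 11)]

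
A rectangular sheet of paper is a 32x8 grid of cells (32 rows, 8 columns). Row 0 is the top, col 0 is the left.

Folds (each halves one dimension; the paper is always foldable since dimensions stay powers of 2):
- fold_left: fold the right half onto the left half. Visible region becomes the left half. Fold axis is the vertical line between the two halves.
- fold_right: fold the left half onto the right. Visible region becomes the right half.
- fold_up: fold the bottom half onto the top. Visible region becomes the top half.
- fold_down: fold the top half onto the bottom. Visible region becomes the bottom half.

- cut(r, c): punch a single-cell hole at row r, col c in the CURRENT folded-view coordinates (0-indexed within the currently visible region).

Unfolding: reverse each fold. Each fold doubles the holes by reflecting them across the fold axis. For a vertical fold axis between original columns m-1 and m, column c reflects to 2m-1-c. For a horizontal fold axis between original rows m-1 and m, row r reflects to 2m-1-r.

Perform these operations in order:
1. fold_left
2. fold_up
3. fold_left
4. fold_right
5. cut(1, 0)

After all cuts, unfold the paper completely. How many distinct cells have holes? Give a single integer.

Answer: 16

Derivation:
Op 1 fold_left: fold axis v@4; visible region now rows[0,32) x cols[0,4) = 32x4
Op 2 fold_up: fold axis h@16; visible region now rows[0,16) x cols[0,4) = 16x4
Op 3 fold_left: fold axis v@2; visible region now rows[0,16) x cols[0,2) = 16x2
Op 4 fold_right: fold axis v@1; visible region now rows[0,16) x cols[1,2) = 16x1
Op 5 cut(1, 0): punch at orig (1,1); cuts so far [(1, 1)]; region rows[0,16) x cols[1,2) = 16x1
Unfold 1 (reflect across v@1): 2 holes -> [(1, 0), (1, 1)]
Unfold 2 (reflect across v@2): 4 holes -> [(1, 0), (1, 1), (1, 2), (1, 3)]
Unfold 3 (reflect across h@16): 8 holes -> [(1, 0), (1, 1), (1, 2), (1, 3), (30, 0), (30, 1), (30, 2), (30, 3)]
Unfold 4 (reflect across v@4): 16 holes -> [(1, 0), (1, 1), (1, 2), (1, 3), (1, 4), (1, 5), (1, 6), (1, 7), (30, 0), (30, 1), (30, 2), (30, 3), (30, 4), (30, 5), (30, 6), (30, 7)]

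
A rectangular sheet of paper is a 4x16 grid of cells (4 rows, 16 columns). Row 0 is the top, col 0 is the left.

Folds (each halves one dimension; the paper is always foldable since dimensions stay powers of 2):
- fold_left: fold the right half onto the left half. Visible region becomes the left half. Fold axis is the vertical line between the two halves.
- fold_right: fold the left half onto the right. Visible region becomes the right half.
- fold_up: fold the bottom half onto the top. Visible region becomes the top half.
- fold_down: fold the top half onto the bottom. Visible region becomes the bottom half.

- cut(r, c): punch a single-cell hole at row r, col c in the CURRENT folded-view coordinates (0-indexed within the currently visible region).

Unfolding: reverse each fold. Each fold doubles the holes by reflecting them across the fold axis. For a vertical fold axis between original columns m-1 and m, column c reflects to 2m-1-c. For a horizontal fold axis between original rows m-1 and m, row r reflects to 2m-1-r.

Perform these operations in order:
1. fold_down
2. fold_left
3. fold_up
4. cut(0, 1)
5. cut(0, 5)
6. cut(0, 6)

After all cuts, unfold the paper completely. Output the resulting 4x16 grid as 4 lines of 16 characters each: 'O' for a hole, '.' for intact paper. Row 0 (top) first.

Op 1 fold_down: fold axis h@2; visible region now rows[2,4) x cols[0,16) = 2x16
Op 2 fold_left: fold axis v@8; visible region now rows[2,4) x cols[0,8) = 2x8
Op 3 fold_up: fold axis h@3; visible region now rows[2,3) x cols[0,8) = 1x8
Op 4 cut(0, 1): punch at orig (2,1); cuts so far [(2, 1)]; region rows[2,3) x cols[0,8) = 1x8
Op 5 cut(0, 5): punch at orig (2,5); cuts so far [(2, 1), (2, 5)]; region rows[2,3) x cols[0,8) = 1x8
Op 6 cut(0, 6): punch at orig (2,6); cuts so far [(2, 1), (2, 5), (2, 6)]; region rows[2,3) x cols[0,8) = 1x8
Unfold 1 (reflect across h@3): 6 holes -> [(2, 1), (2, 5), (2, 6), (3, 1), (3, 5), (3, 6)]
Unfold 2 (reflect across v@8): 12 holes -> [(2, 1), (2, 5), (2, 6), (2, 9), (2, 10), (2, 14), (3, 1), (3, 5), (3, 6), (3, 9), (3, 10), (3, 14)]
Unfold 3 (reflect across h@2): 24 holes -> [(0, 1), (0, 5), (0, 6), (0, 9), (0, 10), (0, 14), (1, 1), (1, 5), (1, 6), (1, 9), (1, 10), (1, 14), (2, 1), (2, 5), (2, 6), (2, 9), (2, 10), (2, 14), (3, 1), (3, 5), (3, 6), (3, 9), (3, 10), (3, 14)]

Answer: .O...OO..OO...O.
.O...OO..OO...O.
.O...OO..OO...O.
.O...OO..OO...O.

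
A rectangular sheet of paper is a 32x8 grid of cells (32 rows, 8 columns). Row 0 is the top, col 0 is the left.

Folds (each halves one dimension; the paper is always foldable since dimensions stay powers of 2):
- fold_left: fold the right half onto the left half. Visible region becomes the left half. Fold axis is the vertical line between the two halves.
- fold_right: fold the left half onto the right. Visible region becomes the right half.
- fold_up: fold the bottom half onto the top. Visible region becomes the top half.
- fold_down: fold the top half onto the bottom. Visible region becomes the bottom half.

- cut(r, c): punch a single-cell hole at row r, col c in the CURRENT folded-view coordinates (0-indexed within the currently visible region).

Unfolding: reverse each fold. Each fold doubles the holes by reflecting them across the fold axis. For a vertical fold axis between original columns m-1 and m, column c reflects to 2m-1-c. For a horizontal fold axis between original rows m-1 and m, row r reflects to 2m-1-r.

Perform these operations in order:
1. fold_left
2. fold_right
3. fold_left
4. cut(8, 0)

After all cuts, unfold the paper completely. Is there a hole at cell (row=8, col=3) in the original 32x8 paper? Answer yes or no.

Answer: yes

Derivation:
Op 1 fold_left: fold axis v@4; visible region now rows[0,32) x cols[0,4) = 32x4
Op 2 fold_right: fold axis v@2; visible region now rows[0,32) x cols[2,4) = 32x2
Op 3 fold_left: fold axis v@3; visible region now rows[0,32) x cols[2,3) = 32x1
Op 4 cut(8, 0): punch at orig (8,2); cuts so far [(8, 2)]; region rows[0,32) x cols[2,3) = 32x1
Unfold 1 (reflect across v@3): 2 holes -> [(8, 2), (8, 3)]
Unfold 2 (reflect across v@2): 4 holes -> [(8, 0), (8, 1), (8, 2), (8, 3)]
Unfold 3 (reflect across v@4): 8 holes -> [(8, 0), (8, 1), (8, 2), (8, 3), (8, 4), (8, 5), (8, 6), (8, 7)]
Holes: [(8, 0), (8, 1), (8, 2), (8, 3), (8, 4), (8, 5), (8, 6), (8, 7)]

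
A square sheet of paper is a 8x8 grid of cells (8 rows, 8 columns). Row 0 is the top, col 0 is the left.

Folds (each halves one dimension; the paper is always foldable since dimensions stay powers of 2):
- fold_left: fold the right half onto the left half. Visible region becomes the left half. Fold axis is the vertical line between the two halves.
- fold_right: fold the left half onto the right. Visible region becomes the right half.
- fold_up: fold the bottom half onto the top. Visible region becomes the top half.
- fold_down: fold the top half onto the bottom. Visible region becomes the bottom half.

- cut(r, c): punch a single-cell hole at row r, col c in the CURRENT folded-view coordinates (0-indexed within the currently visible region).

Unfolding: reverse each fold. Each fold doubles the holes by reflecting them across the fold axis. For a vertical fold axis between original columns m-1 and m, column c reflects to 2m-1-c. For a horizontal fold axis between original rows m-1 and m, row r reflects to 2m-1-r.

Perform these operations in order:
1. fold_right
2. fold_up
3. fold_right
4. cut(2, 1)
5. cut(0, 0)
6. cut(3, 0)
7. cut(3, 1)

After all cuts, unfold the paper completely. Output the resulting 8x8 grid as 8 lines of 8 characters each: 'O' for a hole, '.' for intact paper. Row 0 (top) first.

Op 1 fold_right: fold axis v@4; visible region now rows[0,8) x cols[4,8) = 8x4
Op 2 fold_up: fold axis h@4; visible region now rows[0,4) x cols[4,8) = 4x4
Op 3 fold_right: fold axis v@6; visible region now rows[0,4) x cols[6,8) = 4x2
Op 4 cut(2, 1): punch at orig (2,7); cuts so far [(2, 7)]; region rows[0,4) x cols[6,8) = 4x2
Op 5 cut(0, 0): punch at orig (0,6); cuts so far [(0, 6), (2, 7)]; region rows[0,4) x cols[6,8) = 4x2
Op 6 cut(3, 0): punch at orig (3,6); cuts so far [(0, 6), (2, 7), (3, 6)]; region rows[0,4) x cols[6,8) = 4x2
Op 7 cut(3, 1): punch at orig (3,7); cuts so far [(0, 6), (2, 7), (3, 6), (3, 7)]; region rows[0,4) x cols[6,8) = 4x2
Unfold 1 (reflect across v@6): 8 holes -> [(0, 5), (0, 6), (2, 4), (2, 7), (3, 4), (3, 5), (3, 6), (3, 7)]
Unfold 2 (reflect across h@4): 16 holes -> [(0, 5), (0, 6), (2, 4), (2, 7), (3, 4), (3, 5), (3, 6), (3, 7), (4, 4), (4, 5), (4, 6), (4, 7), (5, 4), (5, 7), (7, 5), (7, 6)]
Unfold 3 (reflect across v@4): 32 holes -> [(0, 1), (0, 2), (0, 5), (0, 6), (2, 0), (2, 3), (2, 4), (2, 7), (3, 0), (3, 1), (3, 2), (3, 3), (3, 4), (3, 5), (3, 6), (3, 7), (4, 0), (4, 1), (4, 2), (4, 3), (4, 4), (4, 5), (4, 6), (4, 7), (5, 0), (5, 3), (5, 4), (5, 7), (7, 1), (7, 2), (7, 5), (7, 6)]

Answer: .OO..OO.
........
O..OO..O
OOOOOOOO
OOOOOOOO
O..OO..O
........
.OO..OO.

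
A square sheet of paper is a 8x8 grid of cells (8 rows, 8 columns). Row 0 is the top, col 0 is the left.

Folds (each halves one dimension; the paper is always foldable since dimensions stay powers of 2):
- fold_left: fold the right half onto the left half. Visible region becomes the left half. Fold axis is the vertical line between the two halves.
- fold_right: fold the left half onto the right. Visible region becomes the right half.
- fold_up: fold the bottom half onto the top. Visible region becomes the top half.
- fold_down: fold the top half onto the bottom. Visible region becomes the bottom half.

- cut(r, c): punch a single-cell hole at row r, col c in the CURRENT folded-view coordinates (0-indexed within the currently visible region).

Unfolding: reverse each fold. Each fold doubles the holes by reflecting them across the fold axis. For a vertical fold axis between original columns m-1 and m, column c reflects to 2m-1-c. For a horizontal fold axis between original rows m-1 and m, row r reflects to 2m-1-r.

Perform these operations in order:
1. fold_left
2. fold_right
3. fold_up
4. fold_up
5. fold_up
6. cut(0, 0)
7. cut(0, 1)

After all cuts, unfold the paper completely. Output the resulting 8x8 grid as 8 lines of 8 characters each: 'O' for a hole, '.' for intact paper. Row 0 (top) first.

Op 1 fold_left: fold axis v@4; visible region now rows[0,8) x cols[0,4) = 8x4
Op 2 fold_right: fold axis v@2; visible region now rows[0,8) x cols[2,4) = 8x2
Op 3 fold_up: fold axis h@4; visible region now rows[0,4) x cols[2,4) = 4x2
Op 4 fold_up: fold axis h@2; visible region now rows[0,2) x cols[2,4) = 2x2
Op 5 fold_up: fold axis h@1; visible region now rows[0,1) x cols[2,4) = 1x2
Op 6 cut(0, 0): punch at orig (0,2); cuts so far [(0, 2)]; region rows[0,1) x cols[2,4) = 1x2
Op 7 cut(0, 1): punch at orig (0,3); cuts so far [(0, 2), (0, 3)]; region rows[0,1) x cols[2,4) = 1x2
Unfold 1 (reflect across h@1): 4 holes -> [(0, 2), (0, 3), (1, 2), (1, 3)]
Unfold 2 (reflect across h@2): 8 holes -> [(0, 2), (0, 3), (1, 2), (1, 3), (2, 2), (2, 3), (3, 2), (3, 3)]
Unfold 3 (reflect across h@4): 16 holes -> [(0, 2), (0, 3), (1, 2), (1, 3), (2, 2), (2, 3), (3, 2), (3, 3), (4, 2), (4, 3), (5, 2), (5, 3), (6, 2), (6, 3), (7, 2), (7, 3)]
Unfold 4 (reflect across v@2): 32 holes -> [(0, 0), (0, 1), (0, 2), (0, 3), (1, 0), (1, 1), (1, 2), (1, 3), (2, 0), (2, 1), (2, 2), (2, 3), (3, 0), (3, 1), (3, 2), (3, 3), (4, 0), (4, 1), (4, 2), (4, 3), (5, 0), (5, 1), (5, 2), (5, 3), (6, 0), (6, 1), (6, 2), (6, 3), (7, 0), (7, 1), (7, 2), (7, 3)]
Unfold 5 (reflect across v@4): 64 holes -> [(0, 0), (0, 1), (0, 2), (0, 3), (0, 4), (0, 5), (0, 6), (0, 7), (1, 0), (1, 1), (1, 2), (1, 3), (1, 4), (1, 5), (1, 6), (1, 7), (2, 0), (2, 1), (2, 2), (2, 3), (2, 4), (2, 5), (2, 6), (2, 7), (3, 0), (3, 1), (3, 2), (3, 3), (3, 4), (3, 5), (3, 6), (3, 7), (4, 0), (4, 1), (4, 2), (4, 3), (4, 4), (4, 5), (4, 6), (4, 7), (5, 0), (5, 1), (5, 2), (5, 3), (5, 4), (5, 5), (5, 6), (5, 7), (6, 0), (6, 1), (6, 2), (6, 3), (6, 4), (6, 5), (6, 6), (6, 7), (7, 0), (7, 1), (7, 2), (7, 3), (7, 4), (7, 5), (7, 6), (7, 7)]

Answer: OOOOOOOO
OOOOOOOO
OOOOOOOO
OOOOOOOO
OOOOOOOO
OOOOOOOO
OOOOOOOO
OOOOOOOO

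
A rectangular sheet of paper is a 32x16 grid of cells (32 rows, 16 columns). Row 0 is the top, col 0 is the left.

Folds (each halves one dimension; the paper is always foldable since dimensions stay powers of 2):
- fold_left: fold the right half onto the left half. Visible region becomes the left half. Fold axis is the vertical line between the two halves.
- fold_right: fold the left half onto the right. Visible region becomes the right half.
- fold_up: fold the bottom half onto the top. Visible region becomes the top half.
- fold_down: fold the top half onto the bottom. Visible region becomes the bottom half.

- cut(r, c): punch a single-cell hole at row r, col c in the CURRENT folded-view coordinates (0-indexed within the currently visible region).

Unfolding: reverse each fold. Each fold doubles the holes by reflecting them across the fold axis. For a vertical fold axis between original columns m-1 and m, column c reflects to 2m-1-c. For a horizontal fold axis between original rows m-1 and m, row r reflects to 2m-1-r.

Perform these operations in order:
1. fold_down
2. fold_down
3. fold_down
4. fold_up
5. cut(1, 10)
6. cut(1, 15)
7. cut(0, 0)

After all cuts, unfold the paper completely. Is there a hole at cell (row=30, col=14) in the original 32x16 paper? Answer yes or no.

Answer: no

Derivation:
Op 1 fold_down: fold axis h@16; visible region now rows[16,32) x cols[0,16) = 16x16
Op 2 fold_down: fold axis h@24; visible region now rows[24,32) x cols[0,16) = 8x16
Op 3 fold_down: fold axis h@28; visible region now rows[28,32) x cols[0,16) = 4x16
Op 4 fold_up: fold axis h@30; visible region now rows[28,30) x cols[0,16) = 2x16
Op 5 cut(1, 10): punch at orig (29,10); cuts so far [(29, 10)]; region rows[28,30) x cols[0,16) = 2x16
Op 6 cut(1, 15): punch at orig (29,15); cuts so far [(29, 10), (29, 15)]; region rows[28,30) x cols[0,16) = 2x16
Op 7 cut(0, 0): punch at orig (28,0); cuts so far [(28, 0), (29, 10), (29, 15)]; region rows[28,30) x cols[0,16) = 2x16
Unfold 1 (reflect across h@30): 6 holes -> [(28, 0), (29, 10), (29, 15), (30, 10), (30, 15), (31, 0)]
Unfold 2 (reflect across h@28): 12 holes -> [(24, 0), (25, 10), (25, 15), (26, 10), (26, 15), (27, 0), (28, 0), (29, 10), (29, 15), (30, 10), (30, 15), (31, 0)]
Unfold 3 (reflect across h@24): 24 holes -> [(16, 0), (17, 10), (17, 15), (18, 10), (18, 15), (19, 0), (20, 0), (21, 10), (21, 15), (22, 10), (22, 15), (23, 0), (24, 0), (25, 10), (25, 15), (26, 10), (26, 15), (27, 0), (28, 0), (29, 10), (29, 15), (30, 10), (30, 15), (31, 0)]
Unfold 4 (reflect across h@16): 48 holes -> [(0, 0), (1, 10), (1, 15), (2, 10), (2, 15), (3, 0), (4, 0), (5, 10), (5, 15), (6, 10), (6, 15), (7, 0), (8, 0), (9, 10), (9, 15), (10, 10), (10, 15), (11, 0), (12, 0), (13, 10), (13, 15), (14, 10), (14, 15), (15, 0), (16, 0), (17, 10), (17, 15), (18, 10), (18, 15), (19, 0), (20, 0), (21, 10), (21, 15), (22, 10), (22, 15), (23, 0), (24, 0), (25, 10), (25, 15), (26, 10), (26, 15), (27, 0), (28, 0), (29, 10), (29, 15), (30, 10), (30, 15), (31, 0)]
Holes: [(0, 0), (1, 10), (1, 15), (2, 10), (2, 15), (3, 0), (4, 0), (5, 10), (5, 15), (6, 10), (6, 15), (7, 0), (8, 0), (9, 10), (9, 15), (10, 10), (10, 15), (11, 0), (12, 0), (13, 10), (13, 15), (14, 10), (14, 15), (15, 0), (16, 0), (17, 10), (17, 15), (18, 10), (18, 15), (19, 0), (20, 0), (21, 10), (21, 15), (22, 10), (22, 15), (23, 0), (24, 0), (25, 10), (25, 15), (26, 10), (26, 15), (27, 0), (28, 0), (29, 10), (29, 15), (30, 10), (30, 15), (31, 0)]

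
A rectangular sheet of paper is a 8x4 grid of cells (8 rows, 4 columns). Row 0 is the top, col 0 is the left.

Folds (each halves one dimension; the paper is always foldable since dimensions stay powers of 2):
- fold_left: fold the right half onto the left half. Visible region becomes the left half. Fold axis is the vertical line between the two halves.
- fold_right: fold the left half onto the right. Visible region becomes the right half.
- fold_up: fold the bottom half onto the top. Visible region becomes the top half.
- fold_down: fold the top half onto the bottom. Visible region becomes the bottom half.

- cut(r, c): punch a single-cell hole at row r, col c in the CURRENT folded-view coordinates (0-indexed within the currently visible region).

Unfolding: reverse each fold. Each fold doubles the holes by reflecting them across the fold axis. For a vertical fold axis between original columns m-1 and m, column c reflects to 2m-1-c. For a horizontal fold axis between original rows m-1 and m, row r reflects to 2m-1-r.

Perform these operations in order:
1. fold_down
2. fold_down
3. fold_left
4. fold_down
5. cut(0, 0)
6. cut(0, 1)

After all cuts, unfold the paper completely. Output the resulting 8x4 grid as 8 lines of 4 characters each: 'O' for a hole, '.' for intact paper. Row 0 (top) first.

Answer: OOOO
OOOO
OOOO
OOOO
OOOO
OOOO
OOOO
OOOO

Derivation:
Op 1 fold_down: fold axis h@4; visible region now rows[4,8) x cols[0,4) = 4x4
Op 2 fold_down: fold axis h@6; visible region now rows[6,8) x cols[0,4) = 2x4
Op 3 fold_left: fold axis v@2; visible region now rows[6,8) x cols[0,2) = 2x2
Op 4 fold_down: fold axis h@7; visible region now rows[7,8) x cols[0,2) = 1x2
Op 5 cut(0, 0): punch at orig (7,0); cuts so far [(7, 0)]; region rows[7,8) x cols[0,2) = 1x2
Op 6 cut(0, 1): punch at orig (7,1); cuts so far [(7, 0), (7, 1)]; region rows[7,8) x cols[0,2) = 1x2
Unfold 1 (reflect across h@7): 4 holes -> [(6, 0), (6, 1), (7, 0), (7, 1)]
Unfold 2 (reflect across v@2): 8 holes -> [(6, 0), (6, 1), (6, 2), (6, 3), (7, 0), (7, 1), (7, 2), (7, 3)]
Unfold 3 (reflect across h@6): 16 holes -> [(4, 0), (4, 1), (4, 2), (4, 3), (5, 0), (5, 1), (5, 2), (5, 3), (6, 0), (6, 1), (6, 2), (6, 3), (7, 0), (7, 1), (7, 2), (7, 3)]
Unfold 4 (reflect across h@4): 32 holes -> [(0, 0), (0, 1), (0, 2), (0, 3), (1, 0), (1, 1), (1, 2), (1, 3), (2, 0), (2, 1), (2, 2), (2, 3), (3, 0), (3, 1), (3, 2), (3, 3), (4, 0), (4, 1), (4, 2), (4, 3), (5, 0), (5, 1), (5, 2), (5, 3), (6, 0), (6, 1), (6, 2), (6, 3), (7, 0), (7, 1), (7, 2), (7, 3)]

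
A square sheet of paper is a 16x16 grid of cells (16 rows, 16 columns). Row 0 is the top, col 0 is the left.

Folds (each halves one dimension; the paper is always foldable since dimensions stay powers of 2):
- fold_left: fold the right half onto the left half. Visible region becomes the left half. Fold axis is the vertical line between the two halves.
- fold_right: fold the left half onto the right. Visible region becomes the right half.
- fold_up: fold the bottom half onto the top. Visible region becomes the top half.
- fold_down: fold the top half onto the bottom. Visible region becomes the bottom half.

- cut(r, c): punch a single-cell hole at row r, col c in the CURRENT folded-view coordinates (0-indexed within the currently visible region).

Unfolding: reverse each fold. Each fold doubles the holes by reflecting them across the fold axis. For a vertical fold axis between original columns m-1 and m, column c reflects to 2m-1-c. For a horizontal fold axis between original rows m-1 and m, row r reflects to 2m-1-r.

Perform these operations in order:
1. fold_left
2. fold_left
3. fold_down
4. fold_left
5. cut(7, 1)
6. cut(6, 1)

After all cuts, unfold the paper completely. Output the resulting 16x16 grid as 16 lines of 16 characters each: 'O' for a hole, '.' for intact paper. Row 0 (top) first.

Answer: .OO..OO..OO..OO.
.OO..OO..OO..OO.
................
................
................
................
................
................
................
................
................
................
................
................
.OO..OO..OO..OO.
.OO..OO..OO..OO.

Derivation:
Op 1 fold_left: fold axis v@8; visible region now rows[0,16) x cols[0,8) = 16x8
Op 2 fold_left: fold axis v@4; visible region now rows[0,16) x cols[0,4) = 16x4
Op 3 fold_down: fold axis h@8; visible region now rows[8,16) x cols[0,4) = 8x4
Op 4 fold_left: fold axis v@2; visible region now rows[8,16) x cols[0,2) = 8x2
Op 5 cut(7, 1): punch at orig (15,1); cuts so far [(15, 1)]; region rows[8,16) x cols[0,2) = 8x2
Op 6 cut(6, 1): punch at orig (14,1); cuts so far [(14, 1), (15, 1)]; region rows[8,16) x cols[0,2) = 8x2
Unfold 1 (reflect across v@2): 4 holes -> [(14, 1), (14, 2), (15, 1), (15, 2)]
Unfold 2 (reflect across h@8): 8 holes -> [(0, 1), (0, 2), (1, 1), (1, 2), (14, 1), (14, 2), (15, 1), (15, 2)]
Unfold 3 (reflect across v@4): 16 holes -> [(0, 1), (0, 2), (0, 5), (0, 6), (1, 1), (1, 2), (1, 5), (1, 6), (14, 1), (14, 2), (14, 5), (14, 6), (15, 1), (15, 2), (15, 5), (15, 6)]
Unfold 4 (reflect across v@8): 32 holes -> [(0, 1), (0, 2), (0, 5), (0, 6), (0, 9), (0, 10), (0, 13), (0, 14), (1, 1), (1, 2), (1, 5), (1, 6), (1, 9), (1, 10), (1, 13), (1, 14), (14, 1), (14, 2), (14, 5), (14, 6), (14, 9), (14, 10), (14, 13), (14, 14), (15, 1), (15, 2), (15, 5), (15, 6), (15, 9), (15, 10), (15, 13), (15, 14)]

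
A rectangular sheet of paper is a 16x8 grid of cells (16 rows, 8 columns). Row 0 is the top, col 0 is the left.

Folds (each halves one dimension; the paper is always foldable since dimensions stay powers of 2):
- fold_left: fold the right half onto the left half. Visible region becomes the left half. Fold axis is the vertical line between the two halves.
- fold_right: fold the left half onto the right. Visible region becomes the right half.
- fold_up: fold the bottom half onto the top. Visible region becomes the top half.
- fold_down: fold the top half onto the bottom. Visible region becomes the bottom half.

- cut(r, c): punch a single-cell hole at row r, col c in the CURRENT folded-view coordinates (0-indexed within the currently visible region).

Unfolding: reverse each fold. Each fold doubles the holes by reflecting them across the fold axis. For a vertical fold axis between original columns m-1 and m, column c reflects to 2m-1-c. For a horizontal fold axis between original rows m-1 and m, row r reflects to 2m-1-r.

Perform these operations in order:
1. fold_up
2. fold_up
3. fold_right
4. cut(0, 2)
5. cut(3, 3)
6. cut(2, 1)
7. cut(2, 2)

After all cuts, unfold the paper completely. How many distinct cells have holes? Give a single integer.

Op 1 fold_up: fold axis h@8; visible region now rows[0,8) x cols[0,8) = 8x8
Op 2 fold_up: fold axis h@4; visible region now rows[0,4) x cols[0,8) = 4x8
Op 3 fold_right: fold axis v@4; visible region now rows[0,4) x cols[4,8) = 4x4
Op 4 cut(0, 2): punch at orig (0,6); cuts so far [(0, 6)]; region rows[0,4) x cols[4,8) = 4x4
Op 5 cut(3, 3): punch at orig (3,7); cuts so far [(0, 6), (3, 7)]; region rows[0,4) x cols[4,8) = 4x4
Op 6 cut(2, 1): punch at orig (2,5); cuts so far [(0, 6), (2, 5), (3, 7)]; region rows[0,4) x cols[4,8) = 4x4
Op 7 cut(2, 2): punch at orig (2,6); cuts so far [(0, 6), (2, 5), (2, 6), (3, 7)]; region rows[0,4) x cols[4,8) = 4x4
Unfold 1 (reflect across v@4): 8 holes -> [(0, 1), (0, 6), (2, 1), (2, 2), (2, 5), (2, 6), (3, 0), (3, 7)]
Unfold 2 (reflect across h@4): 16 holes -> [(0, 1), (0, 6), (2, 1), (2, 2), (2, 5), (2, 6), (3, 0), (3, 7), (4, 0), (4, 7), (5, 1), (5, 2), (5, 5), (5, 6), (7, 1), (7, 6)]
Unfold 3 (reflect across h@8): 32 holes -> [(0, 1), (0, 6), (2, 1), (2, 2), (2, 5), (2, 6), (3, 0), (3, 7), (4, 0), (4, 7), (5, 1), (5, 2), (5, 5), (5, 6), (7, 1), (7, 6), (8, 1), (8, 6), (10, 1), (10, 2), (10, 5), (10, 6), (11, 0), (11, 7), (12, 0), (12, 7), (13, 1), (13, 2), (13, 5), (13, 6), (15, 1), (15, 6)]

Answer: 32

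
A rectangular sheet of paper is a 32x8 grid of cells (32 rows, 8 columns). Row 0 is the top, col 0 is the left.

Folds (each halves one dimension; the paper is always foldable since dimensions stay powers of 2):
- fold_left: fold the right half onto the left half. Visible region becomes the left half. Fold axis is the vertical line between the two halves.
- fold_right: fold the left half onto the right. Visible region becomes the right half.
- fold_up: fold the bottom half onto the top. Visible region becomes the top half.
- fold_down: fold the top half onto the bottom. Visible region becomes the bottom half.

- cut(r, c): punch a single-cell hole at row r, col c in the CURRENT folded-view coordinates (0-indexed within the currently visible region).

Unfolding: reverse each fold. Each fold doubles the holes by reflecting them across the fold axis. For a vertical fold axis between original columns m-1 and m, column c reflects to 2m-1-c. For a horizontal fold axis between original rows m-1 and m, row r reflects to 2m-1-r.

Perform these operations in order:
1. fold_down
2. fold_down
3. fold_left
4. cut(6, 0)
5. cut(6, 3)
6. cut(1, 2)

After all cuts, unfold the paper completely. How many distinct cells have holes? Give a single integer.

Answer: 24

Derivation:
Op 1 fold_down: fold axis h@16; visible region now rows[16,32) x cols[0,8) = 16x8
Op 2 fold_down: fold axis h@24; visible region now rows[24,32) x cols[0,8) = 8x8
Op 3 fold_left: fold axis v@4; visible region now rows[24,32) x cols[0,4) = 8x4
Op 4 cut(6, 0): punch at orig (30,0); cuts so far [(30, 0)]; region rows[24,32) x cols[0,4) = 8x4
Op 5 cut(6, 3): punch at orig (30,3); cuts so far [(30, 0), (30, 3)]; region rows[24,32) x cols[0,4) = 8x4
Op 6 cut(1, 2): punch at orig (25,2); cuts so far [(25, 2), (30, 0), (30, 3)]; region rows[24,32) x cols[0,4) = 8x4
Unfold 1 (reflect across v@4): 6 holes -> [(25, 2), (25, 5), (30, 0), (30, 3), (30, 4), (30, 7)]
Unfold 2 (reflect across h@24): 12 holes -> [(17, 0), (17, 3), (17, 4), (17, 7), (22, 2), (22, 5), (25, 2), (25, 5), (30, 0), (30, 3), (30, 4), (30, 7)]
Unfold 3 (reflect across h@16): 24 holes -> [(1, 0), (1, 3), (1, 4), (1, 7), (6, 2), (6, 5), (9, 2), (9, 5), (14, 0), (14, 3), (14, 4), (14, 7), (17, 0), (17, 3), (17, 4), (17, 7), (22, 2), (22, 5), (25, 2), (25, 5), (30, 0), (30, 3), (30, 4), (30, 7)]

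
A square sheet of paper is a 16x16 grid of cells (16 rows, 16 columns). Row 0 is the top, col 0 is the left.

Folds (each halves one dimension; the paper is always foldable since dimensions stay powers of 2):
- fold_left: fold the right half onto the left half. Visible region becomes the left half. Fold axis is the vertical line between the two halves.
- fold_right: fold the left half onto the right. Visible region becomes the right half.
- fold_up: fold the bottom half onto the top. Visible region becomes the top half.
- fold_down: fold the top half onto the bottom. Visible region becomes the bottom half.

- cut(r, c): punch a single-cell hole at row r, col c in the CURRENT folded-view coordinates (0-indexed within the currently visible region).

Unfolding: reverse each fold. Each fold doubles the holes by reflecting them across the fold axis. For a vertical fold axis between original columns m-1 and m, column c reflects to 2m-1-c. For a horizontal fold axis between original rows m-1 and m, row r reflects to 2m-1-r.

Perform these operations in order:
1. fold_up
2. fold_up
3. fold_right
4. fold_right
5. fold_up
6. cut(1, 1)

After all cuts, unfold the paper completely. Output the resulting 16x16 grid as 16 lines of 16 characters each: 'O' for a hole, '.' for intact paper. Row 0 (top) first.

Op 1 fold_up: fold axis h@8; visible region now rows[0,8) x cols[0,16) = 8x16
Op 2 fold_up: fold axis h@4; visible region now rows[0,4) x cols[0,16) = 4x16
Op 3 fold_right: fold axis v@8; visible region now rows[0,4) x cols[8,16) = 4x8
Op 4 fold_right: fold axis v@12; visible region now rows[0,4) x cols[12,16) = 4x4
Op 5 fold_up: fold axis h@2; visible region now rows[0,2) x cols[12,16) = 2x4
Op 6 cut(1, 1): punch at orig (1,13); cuts so far [(1, 13)]; region rows[0,2) x cols[12,16) = 2x4
Unfold 1 (reflect across h@2): 2 holes -> [(1, 13), (2, 13)]
Unfold 2 (reflect across v@12): 4 holes -> [(1, 10), (1, 13), (2, 10), (2, 13)]
Unfold 3 (reflect across v@8): 8 holes -> [(1, 2), (1, 5), (1, 10), (1, 13), (2, 2), (2, 5), (2, 10), (2, 13)]
Unfold 4 (reflect across h@4): 16 holes -> [(1, 2), (1, 5), (1, 10), (1, 13), (2, 2), (2, 5), (2, 10), (2, 13), (5, 2), (5, 5), (5, 10), (5, 13), (6, 2), (6, 5), (6, 10), (6, 13)]
Unfold 5 (reflect across h@8): 32 holes -> [(1, 2), (1, 5), (1, 10), (1, 13), (2, 2), (2, 5), (2, 10), (2, 13), (5, 2), (5, 5), (5, 10), (5, 13), (6, 2), (6, 5), (6, 10), (6, 13), (9, 2), (9, 5), (9, 10), (9, 13), (10, 2), (10, 5), (10, 10), (10, 13), (13, 2), (13, 5), (13, 10), (13, 13), (14, 2), (14, 5), (14, 10), (14, 13)]

Answer: ................
..O..O....O..O..
..O..O....O..O..
................
................
..O..O....O..O..
..O..O....O..O..
................
................
..O..O....O..O..
..O..O....O..O..
................
................
..O..O....O..O..
..O..O....O..O..
................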